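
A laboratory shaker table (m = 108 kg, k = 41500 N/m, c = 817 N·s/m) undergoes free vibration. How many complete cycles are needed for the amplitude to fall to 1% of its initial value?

4 cycles

ζ = c/(2√(km)) = 817/(2√(41500 × 108)) = 817/4234 = 0.1930.
Logarithmic decrement δ = 2πζ/√(1 − ζ²) = 2π × 0.1930/√(1 − 0.0372) = 1.236.
x_n/x₀ = e^(−nδ) ≤ 0.01; take ln: n ≥ ln(1/0.01)/δ = 4.605/1.236 = 3.727.
So 4 complete cycles are required.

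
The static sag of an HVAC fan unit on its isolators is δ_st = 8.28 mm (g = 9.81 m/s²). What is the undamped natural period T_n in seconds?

0.183 s

ω_n = √(g/δ_st) = √(9.81/0.00828) = √1185 = 34.42 rad/s.
T_n = 2π/ω_n = 6.283/34.42 = 0.1825 s.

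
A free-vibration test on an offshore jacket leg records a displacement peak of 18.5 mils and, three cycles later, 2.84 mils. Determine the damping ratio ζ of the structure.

Logarithmic decrement δ = (1/n)·ln(x₀/x_n) = (1/3)·ln(18.5/2.84) = (1/3)·ln(6.514) = 0.6247.
ζ = δ/√(4π² + δ²) = 0.6247/√(39.48 + 0.390) = 0.6247/6.314 = 0.09893.

0.0989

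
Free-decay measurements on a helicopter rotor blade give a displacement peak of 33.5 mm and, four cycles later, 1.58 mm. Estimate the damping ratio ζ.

Logarithmic decrement δ = (1/n)·ln(x₀/x_n) = (1/4)·ln(33.5/1.58) = (1/4)·ln(21.20) = 0.7635.
ζ = δ/√(4π² + δ²) = 0.7635/√(39.48 + 0.583) = 0.7635/6.329 = 0.1206.

0.121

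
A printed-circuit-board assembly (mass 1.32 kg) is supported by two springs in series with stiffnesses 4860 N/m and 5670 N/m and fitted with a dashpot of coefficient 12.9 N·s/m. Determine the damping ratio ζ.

0.110

Series springs: 1/k_eq = 1/4860 + 1/5670 = 0.0003821, so k_eq = 2617 N/m.
ω_n = √(k_eq/m) = √(2617/1.32) = 44.53 rad/s.
Critical damping c_c = 2√(k_eq·m) = 2√(2617 × 1.32) = 117.5 N·s/m, so ζ = c/c_c = 12.9/117.5 = 0.1097.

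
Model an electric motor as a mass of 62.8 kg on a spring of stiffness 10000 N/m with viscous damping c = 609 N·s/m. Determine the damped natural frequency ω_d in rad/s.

11.7 rad/s

ω_n = √(k/m) = √(10000/62.8) = 12.62 rad/s.
Critical damping c_c = 2√(k·m) = 2√(10000 × 62.8) = 1585 N·s/m, so ζ = c/c_c = 609/1585 = 0.3842.
ω_d = ω_n√(1 − ζ²) = 12.62 × √(1 − 0.148) = 11.65 rad/s.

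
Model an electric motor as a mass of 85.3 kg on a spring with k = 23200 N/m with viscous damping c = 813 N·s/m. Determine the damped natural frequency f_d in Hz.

ω_n = √(k/m) = √(23200/85.3) = 16.49 rad/s.
Critical damping c_c = 2√(k·m) = 2√(23200 × 85.3) = 2814 N·s/m, so ζ = c/c_c = 813/2814 = 0.2890.
ω_d = ω_n√(1 − ζ²) = 16.49 × √(1 − 0.0835) = 15.79 rad/s.
f_d = ω_d/(2π) = 2.513 Hz.

2.51 Hz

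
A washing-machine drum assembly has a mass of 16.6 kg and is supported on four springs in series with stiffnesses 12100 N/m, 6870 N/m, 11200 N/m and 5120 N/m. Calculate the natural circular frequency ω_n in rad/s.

Series springs: 1/k_eq = 1/12100 + 1/6870 + 1/11200 + 1/5120 = 0.0005128, so k_eq = 1950 N/m.
ω_n = √(k_eq/m) = √(1950/16.6) = √117.5 = 10.84 rad/s.

10.8 rad/s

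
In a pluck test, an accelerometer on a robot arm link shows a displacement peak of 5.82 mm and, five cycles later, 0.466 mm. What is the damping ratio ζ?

Logarithmic decrement δ = (1/n)·ln(x₀/x_n) = (1/5)·ln(5.82/0.466) = (1/5)·ln(12.49) = 0.5050.
ζ = δ/√(4π² + δ²) = 0.5050/√(39.48 + 0.255) = 0.5050/6.303 = 0.08011.

0.0801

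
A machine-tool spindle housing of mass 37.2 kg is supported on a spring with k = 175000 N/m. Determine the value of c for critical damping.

c_c = 2√(k·m) = 2√(175000 × 37.2) = 2 × 2551 = 5103 N·s/m.

5100 N·s/m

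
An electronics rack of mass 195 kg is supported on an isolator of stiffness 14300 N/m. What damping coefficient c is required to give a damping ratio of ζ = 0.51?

c_c = 2√(k·m) = 2√(14300 × 195) = 3340 N·s/m.
c = ζ·c_c = 0.51 × 3340 = 1703 N·s/m.

1700 N·s/m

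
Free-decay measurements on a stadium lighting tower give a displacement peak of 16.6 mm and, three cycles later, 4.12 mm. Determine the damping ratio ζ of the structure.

Logarithmic decrement δ = (1/n)·ln(x₀/x_n) = (1/3)·ln(16.6/4.12) = (1/3)·ln(4.029) = 0.4645.
ζ = δ/√(4π² + δ²) = 0.4645/√(39.48 + 0.216) = 0.4645/6.300 = 0.07373.

0.0737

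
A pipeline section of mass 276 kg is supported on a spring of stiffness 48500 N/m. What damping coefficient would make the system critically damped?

7320 N·s/m

c_c = 2√(k·m) = 2√(48500 × 276) = 2 × 3659 = 7317 N·s/m.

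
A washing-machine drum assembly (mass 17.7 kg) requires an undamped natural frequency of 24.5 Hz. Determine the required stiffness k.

ω_n = 2πf_n = 2π × 24.5 = 153.9 rad/s.
k = m·ω_n² = 17.7 × 153.9² = 17.7 × 23700 = 419400 N/m.

419000 N/m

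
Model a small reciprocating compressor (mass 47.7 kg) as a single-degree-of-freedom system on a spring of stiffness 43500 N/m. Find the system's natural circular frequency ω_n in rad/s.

ω_n = √(k/m) = √(43500/47.7) = √911.9 = 30.20 rad/s.

30.2 rad/s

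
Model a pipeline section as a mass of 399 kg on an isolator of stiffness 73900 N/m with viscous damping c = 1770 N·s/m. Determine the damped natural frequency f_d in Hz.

ω_n = √(k/m) = √(73900/399) = 13.61 rad/s.
Critical damping c_c = 2√(k·m) = 2√(73900 × 399) = 10860 N·s/m, so ζ = c/c_c = 1770/10860 = 0.1630.
ω_d = ω_n√(1 − ζ²) = 13.61 × √(1 − 0.0266) = 13.43 rad/s.
f_d = ω_d/(2π) = 2.137 Hz.

2.14 Hz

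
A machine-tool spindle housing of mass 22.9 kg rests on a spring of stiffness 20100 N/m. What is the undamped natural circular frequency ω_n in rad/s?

29.6 rad/s

ω_n = √(k/m) = √(20100/22.9) = √877.7 = 29.63 rad/s.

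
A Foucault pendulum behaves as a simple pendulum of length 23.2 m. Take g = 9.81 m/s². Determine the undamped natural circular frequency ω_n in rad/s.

For a simple pendulum ω_n = √(g/L) = √(9.81/23.2) = √0.4228 = 0.6503 rad/s.

0.650 rad/s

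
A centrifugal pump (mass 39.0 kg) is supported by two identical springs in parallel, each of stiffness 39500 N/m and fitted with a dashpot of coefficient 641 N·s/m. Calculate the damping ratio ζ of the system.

Parallel springs add: k_eq = 2 × 39500 = 79000 N/m.
ω_n = √(k_eq/m) = √(79000/39.0) = 45.01 rad/s.
Critical damping c_c = 2√(k_eq·m) = 2√(79000 × 39.0) = 3511 N·s/m, so ζ = c/c_c = 641/3511 = 0.1826.

0.183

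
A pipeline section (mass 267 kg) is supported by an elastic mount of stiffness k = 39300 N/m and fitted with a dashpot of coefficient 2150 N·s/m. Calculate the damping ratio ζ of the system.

ω_n = √(k/m) = √(39300/267) = 12.13 rad/s.
Critical damping c_c = 2√(k·m) = 2√(39300 × 267) = 6479 N·s/m, so ζ = c/c_c = 2150/6479 = 0.3319.

0.332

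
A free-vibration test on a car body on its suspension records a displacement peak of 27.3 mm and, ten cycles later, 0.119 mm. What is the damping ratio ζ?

Logarithmic decrement δ = (1/n)·ln(x₀/x_n) = (1/10)·ln(27.3/0.119) = (1/10)·ln(229.4) = 0.5436.
ζ = δ/√(4π² + δ²) = 0.5436/√(39.48 + 0.295) = 0.5436/6.307 = 0.08619.

0.0862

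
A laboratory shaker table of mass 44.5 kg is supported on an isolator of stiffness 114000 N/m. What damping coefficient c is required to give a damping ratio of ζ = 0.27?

c_c = 2√(k·m) = 2√(114000 × 44.5) = 4505 N·s/m.
c = ζ·c_c = 0.27 × 4505 = 1216 N·s/m.

1220 N·s/m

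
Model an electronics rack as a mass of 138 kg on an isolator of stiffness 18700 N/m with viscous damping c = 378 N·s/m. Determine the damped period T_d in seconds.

ω_n = √(k/m) = √(18700/138) = 11.64 rad/s.
Critical damping c_c = 2√(k·m) = 2√(18700 × 138) = 3213 N·s/m, so ζ = c/c_c = 378/3213 = 0.1177.
ω_d = ω_n√(1 − ζ²) = 11.64 × √(1 − 0.0138) = 11.56 rad/s.
T_d = 2π/ω_d = 0.5435 s.

0.544 s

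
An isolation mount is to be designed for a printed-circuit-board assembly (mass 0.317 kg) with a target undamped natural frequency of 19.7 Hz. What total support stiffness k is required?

4860 N/m

ω_n = 2πf_n = 2π × 19.7 = 123.8 rad/s.
k = m·ω_n² = 0.317 × 123.8² = 0.317 × 15320 = 4857 N/m.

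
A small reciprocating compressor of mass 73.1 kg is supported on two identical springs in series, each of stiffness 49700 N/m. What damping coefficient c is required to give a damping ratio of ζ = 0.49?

1320 N·s/m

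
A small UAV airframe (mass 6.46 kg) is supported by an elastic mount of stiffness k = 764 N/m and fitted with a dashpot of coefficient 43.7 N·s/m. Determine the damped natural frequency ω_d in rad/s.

10.3 rad/s

ω_n = √(k/m) = √(764.0/6.46) = 10.88 rad/s.
Critical damping c_c = 2√(k·m) = 2√(764.0 × 6.46) = 140.5 N·s/m, so ζ = c/c_c = 43.7/140.5 = 0.3110.
ω_d = ω_n√(1 − ζ²) = 10.88 × √(1 − 0.0967) = 10.34 rad/s.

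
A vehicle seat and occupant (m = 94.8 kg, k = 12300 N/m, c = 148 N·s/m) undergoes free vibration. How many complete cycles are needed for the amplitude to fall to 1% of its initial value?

ζ = c/(2√(km)) = 148/(2√(12300 × 94.8)) = 148/2160 = 0.06853.
Logarithmic decrement δ = 2πζ/√(1 − ζ²) = 2π × 0.06853/√(1 − 0.00470) = 0.4316.
x_n/x₀ = e^(−nδ) ≤ 0.01; take ln: n ≥ ln(1/0.01)/δ = 4.605/0.4316 = 10.67.
So 11 complete cycles are required.

11 cycles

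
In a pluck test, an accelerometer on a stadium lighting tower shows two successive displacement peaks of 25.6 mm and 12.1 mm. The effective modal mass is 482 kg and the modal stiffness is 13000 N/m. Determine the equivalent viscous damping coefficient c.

593 N·s/m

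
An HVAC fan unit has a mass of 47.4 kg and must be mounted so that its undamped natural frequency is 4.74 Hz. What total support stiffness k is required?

ω_n = 2πf_n = 2π × 4.74 = 29.78 rad/s.
k = m·ω_n² = 47.4 × 29.78² = 47.4 × 887.0 = 42040 N/m.

42000 N/m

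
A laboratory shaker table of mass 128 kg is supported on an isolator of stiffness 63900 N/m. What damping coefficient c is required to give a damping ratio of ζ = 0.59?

3370 N·s/m

c_c = 2√(k·m) = 2√(63900 × 128) = 5720 N·s/m.
c = ζ·c_c = 0.59 × 5720 = 3375 N·s/m.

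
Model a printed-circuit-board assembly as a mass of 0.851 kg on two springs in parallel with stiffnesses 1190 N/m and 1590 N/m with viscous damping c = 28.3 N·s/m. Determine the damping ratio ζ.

Parallel springs add: k_eq = 1190 + 1590 = 2780 N/m.
ω_n = √(k_eq/m) = √(2780/0.851) = 57.16 rad/s.
Critical damping c_c = 2√(k_eq·m) = 2√(2780 × 0.851) = 97.28 N·s/m, so ζ = c/c_c = 28.3/97.28 = 0.2909.

0.291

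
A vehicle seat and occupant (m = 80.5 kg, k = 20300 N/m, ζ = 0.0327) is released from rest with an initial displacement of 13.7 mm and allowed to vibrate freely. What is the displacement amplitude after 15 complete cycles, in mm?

0.627 mm

Logarithmic decrement δ = 2πζ/√(1 − ζ²) = 2π × 0.03270/√(1 − 0.00107) = 0.2056.
After n cycles, x_n/x₀ = e^(−nδ), so x_15 = 13.7 × e^(−15 × 0.2056) = 13.7 × 0.04580 = 0.6274 mm.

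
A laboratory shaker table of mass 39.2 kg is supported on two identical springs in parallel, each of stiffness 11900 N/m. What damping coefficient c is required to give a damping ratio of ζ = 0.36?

Parallel springs add: k_eq = 2 × 11900 = 23800 N/m.
c_c = 2√(k_eq·m) = 2√(23800 × 39.2) = 1932 N·s/m.
c = ζ·c_c = 0.36 × 1932 = 695.4 N·s/m.

695 N·s/m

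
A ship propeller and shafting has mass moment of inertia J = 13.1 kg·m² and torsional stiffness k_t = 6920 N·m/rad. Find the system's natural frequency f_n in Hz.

ω_n = √(k_t/J) = √(6920/13.1) = √528.2 = 22.98 rad/s.
f_n = ω_n/(2π) = 22.98/6.283 = 3.658 Hz.

3.66 Hz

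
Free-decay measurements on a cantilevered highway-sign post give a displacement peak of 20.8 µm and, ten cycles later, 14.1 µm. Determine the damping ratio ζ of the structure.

0.00619

Logarithmic decrement δ = (1/n)·ln(x₀/x_n) = (1/10)·ln(20.8/14.1) = (1/10)·ln(1.475) = 0.03888.
ζ = δ/√(4π² + δ²) = 0.03888/√(39.48 + 0.00151) = 0.03888/6.283 = 0.006187.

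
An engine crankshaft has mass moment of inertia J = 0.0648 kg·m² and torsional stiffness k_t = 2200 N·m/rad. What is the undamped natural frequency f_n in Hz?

ω_n = √(k_t/J) = √(2200/0.0648) = √33950 = 184.3 rad/s.
f_n = ω_n/(2π) = 184.3/6.283 = 29.33 Hz.

29.3 Hz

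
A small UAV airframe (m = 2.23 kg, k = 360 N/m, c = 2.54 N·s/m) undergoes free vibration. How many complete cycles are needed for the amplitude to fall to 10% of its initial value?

9 cycles

ζ = c/(2√(km)) = 2.54/(2√(360 × 2.23)) = 2.54/56.67 = 0.04482.
Logarithmic decrement δ = 2πζ/√(1 − ζ²) = 2π × 0.04482/√(1 − 0.00201) = 0.2819.
x_n/x₀ = e^(−nδ) ≤ 0.1; take ln: n ≥ ln(1/0.1)/δ = 2.303/0.2819 = 8.168.
So 9 complete cycles are required.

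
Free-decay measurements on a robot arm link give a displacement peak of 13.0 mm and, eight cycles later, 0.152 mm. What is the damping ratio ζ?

Logarithmic decrement δ = (1/n)·ln(x₀/x_n) = (1/8)·ln(13.0/0.152) = (1/8)·ln(85.53) = 0.5561.
ζ = δ/√(4π² + δ²) = 0.5561/√(39.48 + 0.309) = 0.5561/6.308 = 0.08816.

0.0882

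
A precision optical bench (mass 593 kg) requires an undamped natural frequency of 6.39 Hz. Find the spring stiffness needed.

ω_n = 2πf_n = 2π × 6.39 = 40.15 rad/s.
k = m·ω_n² = 593 × 40.15² = 593 × 1612 = 955900 N/m.

956000 N/m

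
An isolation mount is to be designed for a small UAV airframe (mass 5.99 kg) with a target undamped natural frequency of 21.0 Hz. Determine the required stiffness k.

ω_n = 2πf_n = 2π × 21.0 = 131.9 rad/s.
k = m·ω_n² = 5.99 × 131.9² = 5.99 × 17410 = 104300 N/m.

104000 N/m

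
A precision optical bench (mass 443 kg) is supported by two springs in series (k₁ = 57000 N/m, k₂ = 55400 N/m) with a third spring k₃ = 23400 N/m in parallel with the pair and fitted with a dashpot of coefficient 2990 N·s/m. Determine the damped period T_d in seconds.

0.614 s

Series pair: k_s = k₁k₂/(k₁+k₂) = (57000)(55400)/(57000 + 55400) = 28090 N/m. In parallel with k₃: k_eq = 28090 + 23400 = 51490 N/m.
ω_n = √(k_eq/m) = √(51490/443) = 10.78 rad/s.
Critical damping c_c = 2√(k_eq·m) = 2√(51490 × 443) = 9552 N·s/m, so ζ = c/c_c = 2990/9552 = 0.3130.
ω_d = ω_n√(1 − ζ²) = 10.78 × √(1 − 0.0980) = 10.24 rad/s.
T_d = 2π/ω_d = 0.6136 s.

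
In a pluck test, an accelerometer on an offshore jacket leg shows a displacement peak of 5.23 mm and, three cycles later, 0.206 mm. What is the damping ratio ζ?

0.169

Logarithmic decrement δ = (1/n)·ln(x₀/x_n) = (1/3)·ln(5.23/0.206) = (1/3)·ln(25.39) = 1.078.
ζ = δ/√(4π² + δ²) = 1.078/√(39.48 + 1.16) = 1.078/6.375 = 0.1691.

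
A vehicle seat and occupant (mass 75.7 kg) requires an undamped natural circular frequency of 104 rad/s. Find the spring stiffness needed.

k = m·ω_n² = 75.7 × 104.0² = 75.7 × 10820 = 818800 N/m.

819000 N/m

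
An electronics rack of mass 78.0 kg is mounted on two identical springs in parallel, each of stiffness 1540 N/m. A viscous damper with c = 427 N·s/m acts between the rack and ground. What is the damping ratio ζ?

0.436

Parallel springs add: k_eq = 2 × 1540 = 3080 N/m.
ω_n = √(k_eq/m) = √(3080/78.0) = 6.284 rad/s.
Critical damping c_c = 2√(k_eq·m) = 2√(3080 × 78.0) = 980.3 N·s/m, so ζ = c/c_c = 427/980.3 = 0.4356.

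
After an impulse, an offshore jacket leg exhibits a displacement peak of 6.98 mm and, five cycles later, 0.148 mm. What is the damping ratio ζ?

0.122

Logarithmic decrement δ = (1/n)·ln(x₀/x_n) = (1/5)·ln(6.98/0.148) = (1/5)·ln(47.16) = 0.7707.
ζ = δ/√(4π² + δ²) = 0.7707/√(39.48 + 0.594) = 0.7707/6.330 = 0.1218.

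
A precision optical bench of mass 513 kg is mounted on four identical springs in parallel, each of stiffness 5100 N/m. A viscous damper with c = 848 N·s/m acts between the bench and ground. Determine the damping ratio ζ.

0.131

Parallel springs add: k_eq = 4 × 5100 = 20400 N/m.
ω_n = √(k_eq/m) = √(20400/513) = 6.306 rad/s.
Critical damping c_c = 2√(k_eq·m) = 2√(20400 × 513) = 6470 N·s/m, so ζ = c/c_c = 848/6470 = 0.1311.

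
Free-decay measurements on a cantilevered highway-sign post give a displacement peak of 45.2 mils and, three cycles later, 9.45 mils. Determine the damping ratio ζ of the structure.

Logarithmic decrement δ = (1/n)·ln(x₀/x_n) = (1/3)·ln(45.2/9.45) = (1/3)·ln(4.783) = 0.5217.
ζ = δ/√(4π² + δ²) = 0.5217/√(39.48 + 0.272) = 0.5217/6.305 = 0.08275.

0.0827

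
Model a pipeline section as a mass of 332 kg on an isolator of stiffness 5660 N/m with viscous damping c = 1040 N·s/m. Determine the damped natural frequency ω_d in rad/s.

3.82 rad/s

ω_n = √(k/m) = √(5660/332) = 4.129 rad/s.
Critical damping c_c = 2√(k·m) = 2√(5660 × 332) = 2742 N·s/m, so ζ = c/c_c = 1040/2742 = 0.3793.
ω_d = ω_n√(1 − ζ²) = 4.129 × √(1 − 0.144) = 3.820 rad/s.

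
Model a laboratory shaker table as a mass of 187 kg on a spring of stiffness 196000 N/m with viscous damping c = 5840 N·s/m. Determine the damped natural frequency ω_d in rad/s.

ω_n = √(k/m) = √(196000/187) = 32.37 rad/s.
Critical damping c_c = 2√(k·m) = 2√(196000 × 187) = 12110 N·s/m, so ζ = c/c_c = 5840/12110 = 0.4823.
ω_d = ω_n√(1 − ζ²) = 32.37 × √(1 − 0.233) = 28.36 rad/s.

28.4 rad/s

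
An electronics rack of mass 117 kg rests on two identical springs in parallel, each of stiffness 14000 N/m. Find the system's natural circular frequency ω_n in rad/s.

Parallel springs add: k_eq = 2 × 14000 = 28000 N/m.
ω_n = √(k_eq/m) = √(28000/117) = √239.3 = 15.47 rad/s.

15.5 rad/s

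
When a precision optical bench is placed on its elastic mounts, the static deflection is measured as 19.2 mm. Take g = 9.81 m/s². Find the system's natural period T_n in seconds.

ω_n = √(g/δ_st) = √(9.81/0.0192) = √510.9 = 22.60 rad/s.
T_n = 2π/ω_n = 6.283/22.60 = 0.2780 s.

0.278 s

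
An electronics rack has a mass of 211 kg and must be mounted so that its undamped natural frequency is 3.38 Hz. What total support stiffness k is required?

95200 N/m

ω_n = 2πf_n = 2π × 3.38 = 21.24 rad/s.
k = m·ω_n² = 211 × 21.24² = 211 × 451.0 = 95160 N/m.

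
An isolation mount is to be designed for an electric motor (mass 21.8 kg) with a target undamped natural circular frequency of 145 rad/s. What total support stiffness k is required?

458000 N/m

k = m·ω_n² = 21.8 × 145.0² = 21.8 × 21020 = 458300 N/m.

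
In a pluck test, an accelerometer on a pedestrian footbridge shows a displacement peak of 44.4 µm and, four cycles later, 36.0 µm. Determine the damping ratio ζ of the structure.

0.00834

Logarithmic decrement δ = (1/n)·ln(x₀/x_n) = (1/4)·ln(44.4/36.0) = (1/4)·ln(1.233) = 0.05243.
ζ = δ/√(4π² + δ²) = 0.05243/√(39.48 + 0.00275) = 0.05243/6.283 = 0.008344.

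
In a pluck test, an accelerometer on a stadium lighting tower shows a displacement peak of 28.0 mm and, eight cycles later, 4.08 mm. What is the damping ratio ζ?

Logarithmic decrement δ = (1/n)·ln(x₀/x_n) = (1/8)·ln(28.0/4.08) = (1/8)·ln(6.863) = 0.2408.
ζ = δ/√(4π² + δ²) = 0.2408/√(39.48 + 0.0580) = 0.2408/6.288 = 0.03829.

0.0383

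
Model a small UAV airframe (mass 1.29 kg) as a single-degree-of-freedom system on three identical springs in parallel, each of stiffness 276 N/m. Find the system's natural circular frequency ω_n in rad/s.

25.3 rad/s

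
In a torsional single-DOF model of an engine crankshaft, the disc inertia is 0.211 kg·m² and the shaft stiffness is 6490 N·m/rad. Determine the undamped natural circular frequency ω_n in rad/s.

ω_n = √(k_t/J) = √(6490/0.211) = √30760 = 175.4 rad/s.

175 rad/s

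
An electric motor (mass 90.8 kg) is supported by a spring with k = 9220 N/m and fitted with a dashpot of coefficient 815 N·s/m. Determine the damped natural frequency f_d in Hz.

1.44 Hz

ω_n = √(k/m) = √(9220/90.8) = 10.08 rad/s.
Critical damping c_c = 2√(k·m) = 2√(9220 × 90.8) = 1830 N·s/m, so ζ = c/c_c = 815/1830 = 0.4454.
ω_d = ω_n√(1 − ζ²) = 10.08 × √(1 − 0.198) = 9.022 rad/s.
f_d = ω_d/(2π) = 1.436 Hz.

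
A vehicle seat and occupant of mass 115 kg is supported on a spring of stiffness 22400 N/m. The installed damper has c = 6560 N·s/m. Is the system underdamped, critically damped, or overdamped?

c_c = 2√(k·m) = 3210 N·s/m; ζ = c/c_c = 6560/3210 = 2.04.
Since ζ > 1 the system is overdamped.

overdamped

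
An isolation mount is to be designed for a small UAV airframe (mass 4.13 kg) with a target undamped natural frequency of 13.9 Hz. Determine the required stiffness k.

ω_n = 2πf_n = 2π × 13.9 = 87.34 rad/s.
k = m·ω_n² = 4.13 × 87.34² = 4.13 × 7628 = 31500 N/m.

31500 N/m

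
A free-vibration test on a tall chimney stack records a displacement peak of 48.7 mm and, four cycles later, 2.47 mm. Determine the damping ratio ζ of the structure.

0.118

Logarithmic decrement δ = (1/n)·ln(x₀/x_n) = (1/4)·ln(48.7/2.47) = (1/4)·ln(19.72) = 0.7454.
ζ = δ/√(4π² + δ²) = 0.7454/√(39.48 + 0.556) = 0.7454/6.327 = 0.1178.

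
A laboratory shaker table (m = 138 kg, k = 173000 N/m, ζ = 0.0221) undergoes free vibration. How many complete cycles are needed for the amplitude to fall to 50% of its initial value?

5 cycles

Logarithmic decrement δ = 2πζ/√(1 − ζ²) = 2π × 0.02210/√(1 − 0.000488) = 0.1389.
x_n/x₀ = e^(−nδ) ≤ 0.5; take ln: n ≥ ln(1/0.5)/δ = 0.6931/0.1389 = 4.991.
So 5 complete cycles are required.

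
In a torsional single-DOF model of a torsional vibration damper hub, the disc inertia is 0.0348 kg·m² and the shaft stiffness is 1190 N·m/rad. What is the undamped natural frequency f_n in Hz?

29.4 Hz

ω_n = √(k_t/J) = √(1190/0.0348) = √34200 = 184.9 rad/s.
f_n = ω_n/(2π) = 184.9/6.283 = 29.43 Hz.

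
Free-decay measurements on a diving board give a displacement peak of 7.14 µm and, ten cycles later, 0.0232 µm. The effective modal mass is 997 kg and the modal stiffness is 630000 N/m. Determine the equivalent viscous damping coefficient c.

Logarithmic decrement δ = (1/n)·ln(x₀/x_n) = (1/10)·ln(7.14/0.0232) = (1/10)·ln(307.8) = 0.5729.
ζ = δ/√(4π² + δ²) = 0.5729/√(39.48 + 0.328) = 0.5729/6.309 = 0.09081.
c = ζ · 2√(km) = 0.09081 × 2√(630000 × 997) = 0.09081 × 50120 = 4552 N·s/m.

4550 N·s/m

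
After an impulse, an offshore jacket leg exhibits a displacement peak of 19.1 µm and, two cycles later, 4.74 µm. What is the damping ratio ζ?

Logarithmic decrement δ = (1/n)·ln(x₀/x_n) = (1/2)·ln(19.1/4.74) = (1/2)·ln(4.030) = 0.6968.
ζ = δ/√(4π² + δ²) = 0.6968/√(39.48 + 0.486) = 0.6968/6.322 = 0.1102.

0.110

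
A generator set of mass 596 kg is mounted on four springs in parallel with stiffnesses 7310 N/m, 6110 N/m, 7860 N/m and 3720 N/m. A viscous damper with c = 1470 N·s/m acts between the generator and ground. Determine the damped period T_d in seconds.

Parallel springs add: k_eq = 7310 + 6110 + 7860 + 3720 = 25000 N/m.
ω_n = √(k_eq/m) = √(25000/596) = 6.477 rad/s.
Critical damping c_c = 2√(k_eq·m) = 2√(25000 × 596) = 7720 N·s/m, so ζ = c/c_c = 1470/7720 = 0.1904.
ω_d = ω_n√(1 − ζ²) = 6.477 × √(1 − 0.0363) = 6.358 rad/s.
T_d = 2π/ω_d = 0.9882 s.

0.988 s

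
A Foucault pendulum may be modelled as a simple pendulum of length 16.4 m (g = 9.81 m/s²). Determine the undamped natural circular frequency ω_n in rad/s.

For a simple pendulum ω_n = √(g/L) = √(9.81/16.4) = √0.5982 = 0.7734 rad/s.

0.773 rad/s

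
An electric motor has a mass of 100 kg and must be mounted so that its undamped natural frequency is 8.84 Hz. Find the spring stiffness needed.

ω_n = 2πf_n = 2π × 8.84 = 55.54 rad/s.
k = m·ω_n² = 100 × 55.54² = 100 × 3085 = 308500 N/m.

309000 N/m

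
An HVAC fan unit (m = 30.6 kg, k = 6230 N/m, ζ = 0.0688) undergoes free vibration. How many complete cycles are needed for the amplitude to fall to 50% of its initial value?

2 cycles

Logarithmic decrement δ = 2πζ/√(1 − ζ²) = 2π × 0.06880/√(1 − 0.00473) = 0.4333.
x_n/x₀ = e^(−nδ) ≤ 0.5; take ln: n ≥ ln(1/0.5)/δ = 0.6931/0.4333 = 1.600.
So 2 complete cycles are required.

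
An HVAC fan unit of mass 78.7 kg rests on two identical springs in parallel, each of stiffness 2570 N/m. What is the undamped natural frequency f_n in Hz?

Parallel springs add: k_eq = 2 × 2570 = 5140 N/m.
ω_n = √(k_eq/m) = √(5140/78.7) = √65.31 = 8.082 rad/s.
f_n = ω_n/(2π) = 8.082/6.283 = 1.286 Hz.

1.29 Hz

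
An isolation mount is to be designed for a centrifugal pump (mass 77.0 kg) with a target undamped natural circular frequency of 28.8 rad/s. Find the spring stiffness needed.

63900 N/m

k = m·ω_n² = 77.0 × 28.80² = 77.0 × 829.4 = 63870 N/m.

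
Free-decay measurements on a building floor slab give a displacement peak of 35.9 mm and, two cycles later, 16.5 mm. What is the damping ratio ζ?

0.0617

Logarithmic decrement δ = (1/n)·ln(x₀/x_n) = (1/2)·ln(35.9/16.5) = (1/2)·ln(2.176) = 0.3887.
ζ = δ/√(4π² + δ²) = 0.3887/√(39.48 + 0.151) = 0.3887/6.295 = 0.06174.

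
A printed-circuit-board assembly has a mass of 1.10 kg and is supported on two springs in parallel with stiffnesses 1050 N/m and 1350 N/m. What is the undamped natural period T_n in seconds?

0.135 s

Parallel springs add: k_eq = 1050 + 1350 = 2400 N/m.
ω_n = √(k_eq/m) = √(2400/1.10) = √2182 = 46.71 rad/s.
T_n = 2π/ω_n = 6.283/46.71 = 0.1345 s.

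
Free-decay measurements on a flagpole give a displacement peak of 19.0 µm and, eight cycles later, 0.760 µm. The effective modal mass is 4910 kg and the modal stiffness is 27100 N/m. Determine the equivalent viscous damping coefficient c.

Logarithmic decrement δ = (1/n)·ln(x₀/x_n) = (1/8)·ln(19.0/0.760) = (1/8)·ln(25.00) = 0.4024.
ζ = δ/√(4π² + δ²) = 0.4024/√(39.48 + 0.162) = 0.4024/6.296 = 0.06391.
c = ζ · 2√(km) = 0.06391 × 2√(27100 × 4910) = 0.06391 × 23070 = 1474 N·s/m.

1470 N·s/m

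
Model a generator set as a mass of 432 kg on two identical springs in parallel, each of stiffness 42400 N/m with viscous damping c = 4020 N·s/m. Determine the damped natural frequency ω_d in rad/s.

Parallel springs add: k_eq = 2 × 42400 = 84800 N/m.
ω_n = √(k_eq/m) = √(84800/432) = 14.01 rad/s.
Critical damping c_c = 2√(k_eq·m) = 2√(84800 × 432) = 12110 N·s/m, so ζ = c/c_c = 4020/12110 = 0.3321.
ω_d = ω_n√(1 − ζ²) = 14.01 × √(1 − 0.110) = 13.22 rad/s.

13.2 rad/s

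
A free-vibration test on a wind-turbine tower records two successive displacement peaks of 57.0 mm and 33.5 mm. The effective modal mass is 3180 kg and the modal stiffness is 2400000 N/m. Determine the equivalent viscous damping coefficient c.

14700 N·s/m

Logarithmic decrement δ = (1/n)·ln(x₀/x_n) = (1/1)·ln(57.0/33.5) = (1/1)·ln(1.701) = 0.5315.
ζ = δ/√(4π² + δ²) = 0.5315/√(39.48 + 0.282) = 0.5315/6.306 = 0.08429.
c = ζ · 2√(km) = 0.08429 × 2√(2400000 × 3180) = 0.08429 × 174700 = 14730 N·s/m.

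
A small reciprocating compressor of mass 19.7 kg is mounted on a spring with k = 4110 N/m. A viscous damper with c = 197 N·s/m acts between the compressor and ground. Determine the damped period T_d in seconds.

0.464 s

ω_n = √(k/m) = √(4110/19.7) = 14.44 rad/s.
Critical damping c_c = 2√(k·m) = 2√(4110 × 19.7) = 569.1 N·s/m, so ζ = c/c_c = 197/569.1 = 0.3462.
ω_d = ω_n√(1 − ζ²) = 14.44 × √(1 − 0.120) = 13.55 rad/s.
T_d = 2π/ω_d = 0.4637 s.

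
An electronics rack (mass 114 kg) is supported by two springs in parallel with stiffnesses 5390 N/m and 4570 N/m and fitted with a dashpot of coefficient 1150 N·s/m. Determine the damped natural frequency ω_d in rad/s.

Parallel springs add: k_eq = 5390 + 4570 = 9960 N/m.
ω_n = √(k_eq/m) = √(9960/114) = 9.347 rad/s.
Critical damping c_c = 2√(k_eq·m) = 2√(9960 × 114) = 2131 N·s/m, so ζ = c/c_c = 1150/2131 = 0.5396.
ω_d = ω_n√(1 − ζ²) = 9.347 × √(1 − 0.291) = 7.869 rad/s.

7.87 rad/s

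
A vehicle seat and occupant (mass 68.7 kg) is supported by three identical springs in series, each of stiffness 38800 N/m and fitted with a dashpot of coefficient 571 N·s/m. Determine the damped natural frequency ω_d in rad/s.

13.1 rad/s

Series springs: 1/k_eq = 3/38800, so k_eq = 38800/3 = 12930 N/m.
ω_n = √(k_eq/m) = √(12930/68.7) = 13.72 rad/s.
Critical damping c_c = 2√(k_eq·m) = 2√(12930 × 68.7) = 1885 N·s/m, so ζ = c/c_c = 571/1885 = 0.3029.
ω_d = ω_n√(1 − ζ²) = 13.72 × √(1 − 0.0917) = 13.08 rad/s.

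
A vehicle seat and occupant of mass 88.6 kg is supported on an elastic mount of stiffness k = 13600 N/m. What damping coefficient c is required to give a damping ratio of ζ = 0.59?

1300 N·s/m

c_c = 2√(k·m) = 2√(13600 × 88.6) = 2195 N·s/m.
c = ζ·c_c = 0.59 × 2195 = 1295 N·s/m.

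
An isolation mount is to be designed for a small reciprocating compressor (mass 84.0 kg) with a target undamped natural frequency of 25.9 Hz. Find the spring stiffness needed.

2220000 N/m

ω_n = 2πf_n = 2π × 25.9 = 162.7 rad/s.
k = m·ω_n² = 84.0 × 162.7² = 84.0 × 26480 = 2225000 N/m.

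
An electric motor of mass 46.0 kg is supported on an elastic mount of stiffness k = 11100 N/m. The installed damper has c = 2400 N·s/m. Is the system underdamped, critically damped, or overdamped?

c_c = 2√(k·m) = 1429 N·s/m; ζ = c/c_c = 2400/1429 = 1.68.
Since ζ > 1 the system is overdamped.

overdamped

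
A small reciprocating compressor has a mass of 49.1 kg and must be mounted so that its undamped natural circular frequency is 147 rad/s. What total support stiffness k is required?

k = m·ω_n² = 49.1 × 147.0² = 49.1 × 21610 = 1061000 N/m.

1060000 N/m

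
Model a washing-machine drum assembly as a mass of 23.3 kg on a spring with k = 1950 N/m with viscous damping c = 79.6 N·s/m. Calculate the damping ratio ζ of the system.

0.187

ω_n = √(k/m) = √(1950/23.3) = 9.148 rad/s.
Critical damping c_c = 2√(k·m) = 2√(1950 × 23.3) = 426.3 N·s/m, so ζ = c/c_c = 79.6/426.3 = 0.1867.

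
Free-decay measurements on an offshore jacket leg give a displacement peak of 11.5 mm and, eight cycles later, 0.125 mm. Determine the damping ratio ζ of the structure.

Logarithmic decrement δ = (1/n)·ln(x₀/x_n) = (1/8)·ln(11.5/0.125) = (1/8)·ln(92.00) = 0.5652.
ζ = δ/√(4π² + δ²) = 0.5652/√(39.48 + 0.319) = 0.5652/6.309 = 0.08960.

0.0896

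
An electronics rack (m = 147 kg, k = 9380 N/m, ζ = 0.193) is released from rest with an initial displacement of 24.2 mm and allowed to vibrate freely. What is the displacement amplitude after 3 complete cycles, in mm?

Logarithmic decrement δ = 2πζ/√(1 − ζ²) = 2π × 0.1930/√(1 − 0.0372) = 1.236.
After n cycles, x_n/x₀ = e^(−nδ), so x_3 = 24.2 × e^(−3 × 1.236) = 24.2 × 0.02453 = 0.5937 mm.

0.594 mm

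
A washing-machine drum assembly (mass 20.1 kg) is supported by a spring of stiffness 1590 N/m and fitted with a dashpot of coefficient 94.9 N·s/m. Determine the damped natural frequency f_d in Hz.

1.36 Hz

ω_n = √(k/m) = √(1590/20.1) = 8.894 rad/s.
Critical damping c_c = 2√(k·m) = 2√(1590 × 20.1) = 357.5 N·s/m, so ζ = c/c_c = 94.9/357.5 = 0.2654.
ω_d = ω_n√(1 − ζ²) = 8.894 × √(1 − 0.0704) = 8.575 rad/s.
f_d = ω_d/(2π) = 1.365 Hz.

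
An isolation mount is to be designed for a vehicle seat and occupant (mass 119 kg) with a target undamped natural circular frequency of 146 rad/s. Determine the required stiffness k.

2540000 N/m

k = m·ω_n² = 119 × 146.0² = 119 × 21320 = 2537000 N/m.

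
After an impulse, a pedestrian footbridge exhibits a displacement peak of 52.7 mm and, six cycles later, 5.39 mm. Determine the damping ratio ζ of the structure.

Logarithmic decrement δ = (1/n)·ln(x₀/x_n) = (1/6)·ln(52.7/5.39) = (1/6)·ln(9.777) = 0.3800.
ζ = δ/√(4π² + δ²) = 0.3800/√(39.48 + 0.144) = 0.3800/6.295 = 0.06037.

0.0604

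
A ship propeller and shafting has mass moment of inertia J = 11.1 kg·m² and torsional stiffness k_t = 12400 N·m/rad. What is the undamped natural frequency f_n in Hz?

5.32 Hz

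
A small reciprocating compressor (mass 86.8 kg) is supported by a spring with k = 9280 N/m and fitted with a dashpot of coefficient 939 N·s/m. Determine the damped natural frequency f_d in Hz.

1.40 Hz

ω_n = √(k/m) = √(9280/86.8) = 10.34 rad/s.
Critical damping c_c = 2√(k·m) = 2√(9280 × 86.8) = 1795 N·s/m, so ζ = c/c_c = 939/1795 = 0.5231.
ω_d = ω_n√(1 − ζ²) = 10.34 × √(1 − 0.274) = 8.812 rad/s.
f_d = ω_d/(2π) = 1.403 Hz.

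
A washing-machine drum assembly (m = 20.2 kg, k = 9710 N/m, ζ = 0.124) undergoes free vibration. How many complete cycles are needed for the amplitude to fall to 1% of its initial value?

6 cycles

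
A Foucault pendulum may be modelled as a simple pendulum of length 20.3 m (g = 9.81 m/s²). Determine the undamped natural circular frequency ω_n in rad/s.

0.695 rad/s

For a simple pendulum ω_n = √(g/L) = √(9.81/20.3) = √0.4833 = 0.6952 rad/s.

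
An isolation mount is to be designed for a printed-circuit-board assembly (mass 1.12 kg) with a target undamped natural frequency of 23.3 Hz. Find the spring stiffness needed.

24000 N/m

ω_n = 2πf_n = 2π × 23.3 = 146.4 rad/s.
k = m·ω_n² = 1.12 × 146.4² = 1.12 × 21430 = 24000 N/m.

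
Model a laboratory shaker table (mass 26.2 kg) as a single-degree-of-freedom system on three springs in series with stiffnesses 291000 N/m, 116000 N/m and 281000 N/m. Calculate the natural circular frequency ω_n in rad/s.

Series springs: 1/k_eq = 1/291000 + 1/116000 + 1/281000 = 1.562×10^-5, so k_eq = 64040 N/m.
ω_n = √(k_eq/m) = √(64040/26.2) = √2444 = 49.44 rad/s.

49.4 rad/s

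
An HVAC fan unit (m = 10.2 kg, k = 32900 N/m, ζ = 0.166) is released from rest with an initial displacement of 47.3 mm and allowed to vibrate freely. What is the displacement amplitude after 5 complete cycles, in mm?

Logarithmic decrement δ = 2πζ/√(1 − ζ²) = 2π × 0.1660/√(1 − 0.0276) = 1.058.
After n cycles, x_n/x₀ = e^(−nδ), so x_5 = 47.3 × e^(−5 × 1.058) = 47.3 × 0.005050 = 0.2389 mm.

0.239 mm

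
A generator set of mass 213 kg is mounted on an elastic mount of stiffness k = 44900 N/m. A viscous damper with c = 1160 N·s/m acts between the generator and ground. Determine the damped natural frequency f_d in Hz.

2.27 Hz

ω_n = √(k/m) = √(44900/213) = 14.52 rad/s.
Critical damping c_c = 2√(k·m) = 2√(44900 × 213) = 6185 N·s/m, so ζ = c/c_c = 1160/6185 = 0.1875.
ω_d = ω_n√(1 − ζ²) = 14.52 × √(1 − 0.0352) = 14.26 rad/s.
f_d = ω_d/(2π) = 2.270 Hz.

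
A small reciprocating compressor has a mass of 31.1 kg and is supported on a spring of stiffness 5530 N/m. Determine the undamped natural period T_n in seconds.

0.471 s

ω_n = √(k/m) = √(5530/31.1) = √177.8 = 13.33 rad/s.
T_n = 2π/ω_n = 6.283/13.33 = 0.4712 s.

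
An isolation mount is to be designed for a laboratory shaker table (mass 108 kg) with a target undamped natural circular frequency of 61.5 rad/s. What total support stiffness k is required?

408000 N/m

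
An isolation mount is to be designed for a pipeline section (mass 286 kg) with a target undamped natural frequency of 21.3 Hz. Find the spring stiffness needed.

5120000 N/m

ω_n = 2πf_n = 2π × 21.3 = 133.8 rad/s.
k = m·ω_n² = 286 × 133.8² = 286 × 17910 = 5123000 N/m.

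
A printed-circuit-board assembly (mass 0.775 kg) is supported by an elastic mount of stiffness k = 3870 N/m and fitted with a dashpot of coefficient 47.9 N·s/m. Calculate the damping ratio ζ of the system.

0.437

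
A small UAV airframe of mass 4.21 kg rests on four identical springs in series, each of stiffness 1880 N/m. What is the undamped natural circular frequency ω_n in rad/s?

10.6 rad/s

Series springs: 1/k_eq = 4/1880, so k_eq = 1880/4 = 470.0 N/m.
ω_n = √(k_eq/m) = √(470.0/4.21) = √111.6 = 10.57 rad/s.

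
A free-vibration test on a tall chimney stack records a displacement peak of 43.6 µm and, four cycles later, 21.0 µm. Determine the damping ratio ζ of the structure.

0.0291

Logarithmic decrement δ = (1/n)·ln(x₀/x_n) = (1/4)·ln(43.6/21.0) = (1/4)·ln(2.076) = 0.1826.
ζ = δ/√(4π² + δ²) = 0.1826/√(39.48 + 0.0334) = 0.1826/6.286 = 0.02905.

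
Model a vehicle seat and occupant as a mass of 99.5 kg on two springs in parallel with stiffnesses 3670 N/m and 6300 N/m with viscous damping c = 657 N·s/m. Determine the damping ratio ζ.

0.330

Parallel springs add: k_eq = 3670 + 6300 = 9970 N/m.
ω_n = √(k_eq/m) = √(9970/99.5) = 10.01 rad/s.
Critical damping c_c = 2√(k_eq·m) = 2√(9970 × 99.5) = 1992 N·s/m, so ζ = c/c_c = 657/1992 = 0.3298.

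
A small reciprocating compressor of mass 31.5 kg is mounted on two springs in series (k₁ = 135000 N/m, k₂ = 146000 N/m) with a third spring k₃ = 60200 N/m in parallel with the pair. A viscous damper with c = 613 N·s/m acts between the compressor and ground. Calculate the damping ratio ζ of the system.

0.151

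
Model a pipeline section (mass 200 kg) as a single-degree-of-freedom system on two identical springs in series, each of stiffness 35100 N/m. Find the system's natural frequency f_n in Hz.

Series springs: 1/k_eq = 2/35100, so k_eq = 35100/2 = 17550 N/m.
ω_n = √(k_eq/m) = √(17550/200) = √87.75 = 9.367 rad/s.
f_n = ω_n/(2π) = 9.367/6.283 = 1.491 Hz.

1.49 Hz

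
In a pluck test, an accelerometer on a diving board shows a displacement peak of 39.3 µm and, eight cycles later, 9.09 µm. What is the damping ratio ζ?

Logarithmic decrement δ = (1/n)·ln(x₀/x_n) = (1/8)·ln(39.3/9.09) = (1/8)·ln(4.323) = 0.1830.
ζ = δ/√(4π² + δ²) = 0.1830/√(39.48 + 0.0335) = 0.1830/6.286 = 0.02911.

0.0291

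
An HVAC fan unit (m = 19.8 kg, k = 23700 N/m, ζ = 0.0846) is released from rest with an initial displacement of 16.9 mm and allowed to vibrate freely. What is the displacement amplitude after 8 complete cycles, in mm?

0.237 mm

Logarithmic decrement δ = 2πζ/√(1 − ζ²) = 2π × 0.08460/√(1 − 0.00716) = 0.5335.
After n cycles, x_n/x₀ = e^(−nδ), so x_8 = 16.9 × e^(−8 × 0.5335) = 16.9 × 0.01401 = 0.2368 mm.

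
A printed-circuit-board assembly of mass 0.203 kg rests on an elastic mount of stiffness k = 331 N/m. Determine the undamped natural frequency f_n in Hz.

ω_n = √(k/m) = √(331.0/0.203) = √1631 = 40.38 rad/s.
f_n = ω_n/(2π) = 40.38/6.283 = 6.427 Hz.

6.43 Hz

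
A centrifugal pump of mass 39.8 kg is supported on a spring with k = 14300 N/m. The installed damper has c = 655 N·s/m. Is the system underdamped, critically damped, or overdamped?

underdamped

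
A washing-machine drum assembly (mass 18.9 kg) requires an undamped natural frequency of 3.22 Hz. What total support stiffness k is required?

7740 N/m

ω_n = 2πf_n = 2π × 3.22 = 20.23 rad/s.
k = m·ω_n² = 18.9 × 20.23² = 18.9 × 409.3 = 7736 N/m.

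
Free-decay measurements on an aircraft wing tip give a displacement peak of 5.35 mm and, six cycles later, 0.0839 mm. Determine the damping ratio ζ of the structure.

0.110

Logarithmic decrement δ = (1/n)·ln(x₀/x_n) = (1/6)·ln(5.35/0.0839) = (1/6)·ln(63.77) = 0.6925.
ζ = δ/√(4π² + δ²) = 0.6925/√(39.48 + 0.480) = 0.6925/6.321 = 0.1096.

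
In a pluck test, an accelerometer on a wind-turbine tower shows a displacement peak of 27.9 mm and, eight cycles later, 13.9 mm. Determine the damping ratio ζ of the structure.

Logarithmic decrement δ = (1/n)·ln(x₀/x_n) = (1/8)·ln(27.9/13.9) = (1/8)·ln(2.007) = 0.08709.
ζ = δ/√(4π² + δ²) = 0.08709/√(39.48 + 0.00759) = 0.08709/6.284 = 0.01386.

0.0139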